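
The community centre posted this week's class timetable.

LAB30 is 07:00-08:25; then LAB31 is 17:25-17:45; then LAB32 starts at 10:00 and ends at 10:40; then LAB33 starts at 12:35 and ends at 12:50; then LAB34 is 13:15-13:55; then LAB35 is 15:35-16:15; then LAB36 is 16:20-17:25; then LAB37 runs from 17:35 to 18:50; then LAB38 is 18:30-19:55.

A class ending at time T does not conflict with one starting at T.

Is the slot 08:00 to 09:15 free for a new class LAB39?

No — it overlaps LAB30

LAB30: starts 07:00 before LAB39 ends 09:15, and ends 08:25 after LAB39 starts 08:00 → overlap.
LAB32: starts 10:00 at or after LAB39 ends 09:15 → clear.
LAB33: starts 12:35 at or after LAB39 ends 09:15 → clear.
LAB34: starts 13:15 at or after LAB39 ends 09:15 → clear.
LAB35: starts 15:35 at or after LAB39 ends 09:15 → clear.
LAB36: starts 16:20 at or after LAB39 ends 09:15 → clear.
LAB31: starts 17:25 at or after LAB39 ends 09:15 → clear.
LAB37: starts 17:35 at or after LAB39 ends 09:15 → clear.
LAB38: starts 18:30 at or after LAB39 ends 09:15 → clear.
LAB39 overlaps LAB30.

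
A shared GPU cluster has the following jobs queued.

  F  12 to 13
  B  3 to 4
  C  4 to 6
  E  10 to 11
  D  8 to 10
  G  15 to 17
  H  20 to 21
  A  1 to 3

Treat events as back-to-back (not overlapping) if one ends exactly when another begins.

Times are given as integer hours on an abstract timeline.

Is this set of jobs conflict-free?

Yes

Check each pair: they overlap iff neither finishes before the other starts.
Sorted by start: A, B, C, D, E, F, G, H.
B starts exactly when A ends (back-to-back, no overlap); A is clear from here.
C starts exactly when B ends (back-to-back, no overlap); B is clear from here.
D starts after C ends; C is clear from here.
E starts exactly when D ends (back-to-back, no overlap); D is clear from here.
F starts after E ends; E is clear from here.
G starts after F ends; F is clear from here.
H starts after G ends.
Every pair is clear; the schedule has no overlaps.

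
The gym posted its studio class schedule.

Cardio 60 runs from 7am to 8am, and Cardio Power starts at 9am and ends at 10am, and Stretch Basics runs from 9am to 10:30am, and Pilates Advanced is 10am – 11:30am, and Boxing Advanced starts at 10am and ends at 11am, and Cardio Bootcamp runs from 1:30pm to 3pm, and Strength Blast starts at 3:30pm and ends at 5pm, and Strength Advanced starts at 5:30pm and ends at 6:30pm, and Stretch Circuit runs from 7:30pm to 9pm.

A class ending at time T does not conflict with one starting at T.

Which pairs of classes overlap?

Check each pair: they overlap iff neither finishes before the other starts.
Sorted by start: Cardio 60, Cardio Power, Stretch Basics, Pilates Advanced, Boxing Advanced, Cardio Bootcamp, Strength Blast, Strength Advanced, Stretch Circuit.
Cardio Power starts after Cardio 60 ends, so nothing later overlaps Cardio 60 either.
Stretch Basics starts before Cardio Power ends → Cardio Power and Stretch Basics overlap.
Pilates Advanced starts exactly when Cardio Power ends (back-to-back, no overlap), so nothing later overlaps Cardio Power either.
Pilates Advanced starts before Stretch Basics ends → Stretch Basics and Pilates Advanced overlap.
Boxing Advanced starts before Stretch Basics ends → Stretch Basics and Boxing Advanced overlap.
Cardio Bootcamp starts after Stretch Basics ends, so nothing later overlaps Stretch Basics either.
Boxing Advanced starts before Pilates Advanced ends → Pilates Advanced and Boxing Advanced overlap.
Cardio Bootcamp starts after Pilates Advanced ends, so nothing later overlaps Pilates Advanced either.
Cardio Bootcamp starts after Boxing Advanced ends, so nothing later overlaps Boxing Advanced either.
Strength Blast starts after Cardio Bootcamp ends, so nothing later overlaps Cardio Bootcamp either.
Strength Advanced starts after Strength Blast ends, so nothing later overlaps Strength Blast either.
Stretch Circuit starts after Strength Advanced ends.

Boxing Advanced & Pilates Advanced, Boxing Advanced & Stretch Basics, Cardio Power & Stretch Basics, Pilates Advanced & Stretch Basics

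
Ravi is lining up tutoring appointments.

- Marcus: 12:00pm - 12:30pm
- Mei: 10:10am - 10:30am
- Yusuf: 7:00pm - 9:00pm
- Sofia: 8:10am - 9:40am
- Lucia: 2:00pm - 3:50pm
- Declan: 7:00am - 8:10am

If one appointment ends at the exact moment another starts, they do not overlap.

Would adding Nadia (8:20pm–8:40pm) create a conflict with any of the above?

Yes — it overlaps Yusuf

Declan: ends 8:10am at or before Nadia starts 8:20pm → clear.
Sofia: ends 9:40am at or before Nadia starts 8:20pm → clear.
Mei: ends 10:30am at or before Nadia starts 8:20pm → clear.
Marcus: ends 12:30pm at or before Nadia starts 8:20pm → clear.
Lucia: ends 3:50pm at or before Nadia starts 8:20pm → clear.
Yusuf: starts 7:00pm before Nadia ends 8:40pm, and ends 9:00pm after Nadia starts 8:20pm → overlap.
Nadia overlaps Yusuf.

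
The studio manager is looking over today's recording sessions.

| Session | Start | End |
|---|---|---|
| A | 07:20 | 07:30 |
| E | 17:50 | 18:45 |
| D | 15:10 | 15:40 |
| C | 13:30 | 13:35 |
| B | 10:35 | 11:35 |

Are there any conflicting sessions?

Check each pair: they overlap iff neither finishes before the other starts.
Sorted by start: A, B, C, D, E.
B starts after A ends — done with A.
C starts after B ends — done with B.
D starts after C ends — done with C.
E starts after D ends.
Every pair is clear; the schedule has no overlaps.

No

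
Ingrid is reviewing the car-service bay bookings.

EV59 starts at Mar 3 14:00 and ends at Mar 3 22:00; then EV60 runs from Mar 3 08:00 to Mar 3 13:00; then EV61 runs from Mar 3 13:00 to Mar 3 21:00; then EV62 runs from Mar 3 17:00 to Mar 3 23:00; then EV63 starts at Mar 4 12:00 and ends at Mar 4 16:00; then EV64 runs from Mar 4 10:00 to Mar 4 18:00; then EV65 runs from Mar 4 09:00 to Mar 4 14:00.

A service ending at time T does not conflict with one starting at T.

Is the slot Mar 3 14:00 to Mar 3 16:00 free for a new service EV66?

No — it overlaps EV59, EV61

EV60: ends Mar 3 13:00 at or before EV66 starts Mar 3 14:00 → clear.
EV61: starts Mar 3 13:00 before EV66 ends Mar 3 16:00, and ends Mar 3 21:00 after EV66 starts Mar 3 14:00 → overlap.
EV59: starts Mar 3 14:00 before EV66 ends Mar 3 16:00, and ends Mar 3 22:00 after EV66 starts Mar 3 14:00 → overlap.
EV62: starts Mar 3 17:00 at or after EV66 ends Mar 3 16:00 → clear.
EV65: starts Mar 4 09:00 at or after EV66 ends Mar 3 16:00 → clear.
EV64: starts Mar 4 10:00 at or after EV66 ends Mar 3 16:00 → clear.
EV63: starts Mar 4 12:00 at or after EV66 ends Mar 3 16:00 → clear.
EV66 overlaps EV59, EV61.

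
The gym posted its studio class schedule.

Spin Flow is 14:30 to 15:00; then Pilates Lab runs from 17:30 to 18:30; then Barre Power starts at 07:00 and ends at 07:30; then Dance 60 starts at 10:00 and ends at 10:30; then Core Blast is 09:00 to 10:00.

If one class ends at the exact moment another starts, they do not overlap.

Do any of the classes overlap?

Sorted by start: Barre Power, Core Blast, Dance 60, Spin Flow, Pilates Lab.
Core Blast starts after Barre Power ends; Barre Power is clear from here.
Dance 60 starts exactly when Core Blast ends (back-to-back, no overlap); Core Blast is clear from here.
Spin Flow starts after Dance 60 ends; Dance 60 is clear from here.
Pilates Lab starts after Spin Flow ends.
Every pair is clear; the schedule has no overlaps.

No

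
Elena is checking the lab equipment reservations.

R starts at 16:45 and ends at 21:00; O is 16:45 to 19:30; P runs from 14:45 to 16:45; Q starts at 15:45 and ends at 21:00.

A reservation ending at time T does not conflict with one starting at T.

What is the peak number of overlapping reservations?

3

Walk through starts and ends in time order (an end at T is processed before a start at T):
14:45 start P → 1
15:45 start Q → 2
16:45 end P → 1
16:45 start O → 2
16:45 start R → 3
19:30 end O → 2
21:00 end Q → 1
21:00 end R → 0
Peak is 3, at 16:45 (O, Q, R).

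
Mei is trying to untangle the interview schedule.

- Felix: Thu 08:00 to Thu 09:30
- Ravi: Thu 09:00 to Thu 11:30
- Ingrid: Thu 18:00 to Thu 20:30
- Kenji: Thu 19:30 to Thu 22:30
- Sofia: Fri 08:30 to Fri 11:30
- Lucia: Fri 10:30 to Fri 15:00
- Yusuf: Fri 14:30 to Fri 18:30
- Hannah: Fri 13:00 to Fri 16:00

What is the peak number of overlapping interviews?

3

Walk through starts and ends in time order (an end at T is processed before a start at T):
Thu 08:00 start Felix → 1
Thu 09:00 start Ravi → 2
Thu 09:30 end Felix → 1
Thu 11:30 end Ravi → 0
Thu 18:00 start Ingrid → 1
Thu 19:30 start Kenji → 2
Thu 20:30 end Ingrid → 1
Thu 22:30 end Kenji → 0
Fri 08:30 start Sofia → 1
Fri 10:30 start Lucia → 2
Fri 11:30 end Sofia → 1
Fri 13:00 start Hannah → 2
Fri 14:30 start Yusuf → 3
Fri 15:00 end Lucia → 2
Fri 16:00 end Hannah → 1
Fri 18:30 end Yusuf → 0
Peak is 3, at Fri 14:30 (Hannah, Lucia, Yusuf).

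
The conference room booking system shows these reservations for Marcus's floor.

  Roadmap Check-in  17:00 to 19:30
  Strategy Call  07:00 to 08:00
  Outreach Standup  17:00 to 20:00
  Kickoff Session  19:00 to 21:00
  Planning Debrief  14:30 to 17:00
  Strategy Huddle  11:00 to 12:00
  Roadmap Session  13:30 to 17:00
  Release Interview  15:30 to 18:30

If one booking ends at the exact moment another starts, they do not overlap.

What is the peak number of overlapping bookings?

3

Sort all start/end points and keep a running count:
07:00 start Strategy Call → 1
08:00 end Strategy Call → 0
11:00 start Strategy Huddle → 1
12:00 end Strategy Huddle → 0
13:30 start Roadmap Session → 1
14:30 start Planning Debrief → 2
15:30 start Release Interview → 3
17:00 end Planning Debrief → 2
17:00 end Roadmap Session → 1
17:00 start Outreach Standup → 2
17:00 start Roadmap Check-in → 3
18:30 end Release Interview → 2
19:00 start Kickoff Session → 3
19:30 end Roadmap Check-in → 2
20:00 end Outreach Standup → 1
21:00 end Kickoff Session → 0
Peak is 3, at 15:30 (Planning Debrief, Release Interview, Roadmap Session).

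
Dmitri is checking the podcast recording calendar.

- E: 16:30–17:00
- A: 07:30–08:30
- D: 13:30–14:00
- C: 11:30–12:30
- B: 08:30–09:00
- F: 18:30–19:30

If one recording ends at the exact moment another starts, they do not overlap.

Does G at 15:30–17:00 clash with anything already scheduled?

Yes — it overlaps E

A: ends 08:30 at or before G starts 15:30 → clear.
B: ends 09:00 at or before G starts 15:30 → clear.
C: ends 12:30 at or before G starts 15:30 → clear.
D: ends 14:00 at or before G starts 15:30 → clear.
E: starts 16:30 before G ends 17:00, and ends 17:00 after G starts 15:30 → overlap.
F: starts 18:30 at or after G ends 17:00 → clear.
G overlaps E.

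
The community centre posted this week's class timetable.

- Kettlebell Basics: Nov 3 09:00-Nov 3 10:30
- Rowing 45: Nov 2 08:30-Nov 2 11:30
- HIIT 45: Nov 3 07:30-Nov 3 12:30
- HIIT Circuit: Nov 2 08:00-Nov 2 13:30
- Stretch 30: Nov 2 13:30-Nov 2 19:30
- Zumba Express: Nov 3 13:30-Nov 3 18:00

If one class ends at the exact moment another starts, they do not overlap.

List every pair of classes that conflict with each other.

HIIT 45 & Kettlebell Basics, HIIT Circuit & Rowing 45

Sorted by start: HIIT Circuit, Rowing 45, Stretch 30, HIIT 45, Kettlebell Basics, Zumba Express.
Rowing 45 starts before HIIT Circuit ends → HIIT Circuit and Rowing 45 overlap.
Stretch 30 starts exactly when HIIT Circuit ends (back-to-back, no overlap), so nothing later overlaps HIIT Circuit either.
Stretch 30 starts after Rowing 45 ends, so nothing later overlaps Rowing 45 either.
HIIT 45 starts after Stretch 30 ends, so nothing later overlaps Stretch 30 either.
Kettlebell Basics starts before HIIT 45 ends → HIIT 45 and Kettlebell Basics overlap.
Zumba Express starts after HIIT 45 ends.
Zumba Express starts after Kettlebell Basics ends.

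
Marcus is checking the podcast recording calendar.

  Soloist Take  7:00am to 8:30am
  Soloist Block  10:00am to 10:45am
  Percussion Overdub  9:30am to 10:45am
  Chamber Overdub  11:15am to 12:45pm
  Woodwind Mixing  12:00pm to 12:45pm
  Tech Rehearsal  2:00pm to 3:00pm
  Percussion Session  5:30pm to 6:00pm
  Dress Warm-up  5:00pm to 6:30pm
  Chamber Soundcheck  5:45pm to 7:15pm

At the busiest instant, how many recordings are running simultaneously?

3

Walk through starts and ends in time order (an end at T is processed before a start at T):
7:00am start Soloist Take → 1
8:30am end Soloist Take → 0
9:30am start Percussion Overdub → 1
10:00am start Soloist Block → 2
10:45am end Percussion Overdub → 1
10:45am end Soloist Block → 0
11:15am start Chamber Overdub → 1
12:00pm start Woodwind Mixing → 2
12:45pm end Chamber Overdub → 1
12:45pm end Woodwind Mixing → 0
2:00pm start Tech Rehearsal → 1
3:00pm end Tech Rehearsal → 0
5:00pm start Dress Warm-up → 1
5:30pm start Percussion Session → 2
5:45pm start Chamber Soundcheck → 3
6:00pm end Percussion Session → 2
6:30pm end Dress Warm-up → 1
7:15pm end Chamber Soundcheck → 0
Peak is 3, at 5:45pm (Chamber Soundcheck, Dress Warm-up, Percussion Session).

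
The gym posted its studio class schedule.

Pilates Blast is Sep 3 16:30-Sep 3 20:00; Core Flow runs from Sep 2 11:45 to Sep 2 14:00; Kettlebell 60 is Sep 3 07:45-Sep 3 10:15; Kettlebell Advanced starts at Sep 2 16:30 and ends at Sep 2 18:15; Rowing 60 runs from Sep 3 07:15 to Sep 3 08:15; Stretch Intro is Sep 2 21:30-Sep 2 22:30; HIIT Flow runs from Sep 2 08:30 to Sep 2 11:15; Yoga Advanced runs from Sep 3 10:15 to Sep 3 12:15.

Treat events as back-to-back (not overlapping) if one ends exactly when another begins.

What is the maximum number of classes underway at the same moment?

2

Walk through starts and ends in time order (an end at T is processed before a start at T):
Sep 2 08:30 start HIIT Flow → 1
Sep 2 11:15 end HIIT Flow → 0
Sep 2 11:45 start Core Flow → 1
Sep 2 14:00 end Core Flow → 0
Sep 2 16:30 start Kettlebell Advanced → 1
Sep 2 18:15 end Kettlebell Advanced → 0
Sep 2 21:30 start Stretch Intro → 1
Sep 2 22:30 end Stretch Intro → 0
Sep 3 07:15 start Rowing 60 → 1
Sep 3 07:45 start Kettlebell 60 → 2
Sep 3 08:15 end Rowing 60 → 1
Sep 3 10:15 end Kettlebell 60 → 0
Sep 3 10:15 start Yoga Advanced → 1
Sep 3 12:15 end Yoga Advanced → 0
Sep 3 16:30 start Pilates Blast → 1
Sep 3 20:00 end Pilates Blast → 0
Peak is 2, at Sep 3 07:45 (Kettlebell 60, Rowing 60).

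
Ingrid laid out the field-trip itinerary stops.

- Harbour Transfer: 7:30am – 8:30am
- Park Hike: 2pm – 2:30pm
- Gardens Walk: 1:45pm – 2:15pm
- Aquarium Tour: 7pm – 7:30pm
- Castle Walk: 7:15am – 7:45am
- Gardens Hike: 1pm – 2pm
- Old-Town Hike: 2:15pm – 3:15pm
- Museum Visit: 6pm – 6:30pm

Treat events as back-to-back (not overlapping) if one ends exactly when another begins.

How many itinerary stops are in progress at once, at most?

2

Walk through starts and ends in time order (an end at T is processed before a start at T):
7:15am start Castle Walk → 1
7:30am start Harbour Transfer → 2
7:45am end Castle Walk → 1
8:30am end Harbour Transfer → 0
1pm start Gardens Hike → 1
1:45pm start Gardens Walk → 2
2pm end Gardens Hike → 1
2pm start Park Hike → 2
2:15pm end Gardens Walk → 1
2:15pm start Old-Town Hike → 2
2:30pm end Park Hike → 1
3:15pm end Old-Town Hike → 0
6pm start Museum Visit → 1
6:30pm end Museum Visit → 0
7pm start Aquarium Tour → 1
7:30pm end Aquarium Tour → 0
Peak is 2, at 7:30am (Castle Walk, Harbour Transfer).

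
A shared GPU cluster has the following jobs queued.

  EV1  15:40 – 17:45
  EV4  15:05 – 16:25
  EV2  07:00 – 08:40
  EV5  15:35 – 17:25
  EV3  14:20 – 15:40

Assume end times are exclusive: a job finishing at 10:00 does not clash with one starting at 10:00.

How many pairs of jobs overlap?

Two intervals overlap when each starts before the other ends.
Sorted by start: EV2, EV3, EV4, EV5, EV1.
EV3 starts after EV2 ends, so EV2 has no further overlaps.
EV4 starts before EV3 ends → EV3 and EV4 overlap.
EV5 starts before EV3 ends → EV3 and EV5 overlap.
EV1 starts exactly when EV3 ends (back-to-back, no overlap).
EV5 starts before EV4 ends → EV4 and EV5 overlap.
EV1 starts before EV4 ends → EV4 and EV1 overlap.
EV1 starts before EV5 ends → EV5 and EV1 overlap.
Overlapping pairs: EV1 & EV4, EV1 & EV5, EV3 & EV4, EV3 & EV5, EV4 & EV5 — 5 in total.

5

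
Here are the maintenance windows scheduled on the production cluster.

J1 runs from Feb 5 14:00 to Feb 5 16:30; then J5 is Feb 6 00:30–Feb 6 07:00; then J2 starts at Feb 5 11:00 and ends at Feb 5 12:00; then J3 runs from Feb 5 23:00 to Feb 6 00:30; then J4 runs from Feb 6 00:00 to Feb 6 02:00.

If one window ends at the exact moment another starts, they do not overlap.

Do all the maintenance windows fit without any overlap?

No

Sorted by start: J2, J1, J3, J4, J5.
J1 starts after J2 ends — done with J2.
J3 starts after J1 ends — done with J1.
J4 starts before J3 ends → J3 and J4 overlap.
That's a conflict, so the schedule is not conflict-free.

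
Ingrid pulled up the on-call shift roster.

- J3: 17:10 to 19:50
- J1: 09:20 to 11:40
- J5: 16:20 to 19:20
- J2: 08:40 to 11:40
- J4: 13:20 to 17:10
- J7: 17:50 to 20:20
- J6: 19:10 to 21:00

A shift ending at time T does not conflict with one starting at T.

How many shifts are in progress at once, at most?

Sweep the timeline, counting +1 at each start and −1 at each end (ends before starts at a tie):
08:40 start J2 → 1
09:20 start J1 → 2
11:40 end J1 → 1
11:40 end J2 → 0
13:20 start J4 → 1
16:20 start J5 → 2
17:10 end J4 → 1
17:10 start J3 → 2
17:50 start J7 → 3
19:10 start J6 → 4
19:20 end J5 → 3
19:50 end J3 → 2
20:20 end J7 → 1
21:00 end J6 → 0
Peak is 4, at 19:10 (J3, J5, J6, J7).

4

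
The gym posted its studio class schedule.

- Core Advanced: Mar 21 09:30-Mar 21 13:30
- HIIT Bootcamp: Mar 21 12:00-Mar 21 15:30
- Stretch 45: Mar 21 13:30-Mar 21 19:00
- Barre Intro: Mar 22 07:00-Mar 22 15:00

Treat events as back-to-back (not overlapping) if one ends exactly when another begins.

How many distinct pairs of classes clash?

2

Sorted by start: Core Advanced, HIIT Bootcamp, Stretch 45, Barre Intro.
HIIT Bootcamp starts before Core Advanced ends → Core Advanced and HIIT Bootcamp overlap.
Stretch 45 starts exactly when Core Advanced ends (back-to-back, no overlap), so Core Advanced has no further overlaps.
Stretch 45 starts before HIIT Bootcamp ends → HIIT Bootcamp and Stretch 45 overlap.
Barre Intro starts after HIIT Bootcamp ends.
Barre Intro starts after Stretch 45 ends.
Overlapping pairs: Core Advanced & HIIT Bootcamp, HIIT Bootcamp & Stretch 45 — 2 in total.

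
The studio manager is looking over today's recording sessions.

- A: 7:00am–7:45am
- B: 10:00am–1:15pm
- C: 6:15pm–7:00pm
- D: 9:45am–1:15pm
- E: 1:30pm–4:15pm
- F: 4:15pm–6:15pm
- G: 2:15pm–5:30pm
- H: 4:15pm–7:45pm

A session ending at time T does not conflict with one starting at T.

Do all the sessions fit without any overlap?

Check each pair: they overlap iff neither finishes before the other starts.
Sorted by start: A, D, B, E, G, F, H, C.
D starts after A ends, so nothing later overlaps A either.
B starts before D ends → D and B overlap.
That's a conflict, so the schedule is not conflict-free.

No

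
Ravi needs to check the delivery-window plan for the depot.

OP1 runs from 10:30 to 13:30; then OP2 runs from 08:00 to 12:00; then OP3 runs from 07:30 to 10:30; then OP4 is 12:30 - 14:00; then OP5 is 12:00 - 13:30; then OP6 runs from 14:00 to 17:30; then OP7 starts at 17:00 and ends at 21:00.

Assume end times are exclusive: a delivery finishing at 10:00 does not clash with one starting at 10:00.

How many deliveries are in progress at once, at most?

3

Sweep the timeline, counting +1 at each start and −1 at each end (ends before starts at a tie):
07:30 start OP3 → 1
08:00 start OP2 → 2
10:30 end OP3 → 1
10:30 start OP1 → 2
12:00 end OP2 → 1
12:00 start OP5 → 2
12:30 start OP4 → 3
13:30 end OP1 → 2
13:30 end OP5 → 1
14:00 end OP4 → 0
14:00 start OP6 → 1
17:00 start OP7 → 2
17:30 end OP6 → 1
21:00 end OP7 → 0
Peak is 3, at 12:30 (OP1, OP4, OP5).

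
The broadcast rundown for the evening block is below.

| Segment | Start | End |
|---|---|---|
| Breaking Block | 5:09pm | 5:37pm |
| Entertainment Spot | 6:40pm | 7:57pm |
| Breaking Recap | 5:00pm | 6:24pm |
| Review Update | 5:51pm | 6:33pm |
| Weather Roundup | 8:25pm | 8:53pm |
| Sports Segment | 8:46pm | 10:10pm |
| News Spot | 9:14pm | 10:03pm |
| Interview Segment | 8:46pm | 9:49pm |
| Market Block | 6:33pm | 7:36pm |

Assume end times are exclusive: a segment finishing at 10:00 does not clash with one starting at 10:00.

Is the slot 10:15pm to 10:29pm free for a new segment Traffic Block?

Yes — the slot is free

Breaking Recap: ends 6:24pm at or before Traffic Block starts 10:15pm → clear.
Breaking Block: ends 5:37pm at or before Traffic Block starts 10:15pm → clear.
Review Update: ends 6:33pm at or before Traffic Block starts 10:15pm → clear.
Market Block: ends 7:36pm at or before Traffic Block starts 10:15pm → clear.
Entertainment Spot: ends 7:57pm at or before Traffic Block starts 10:15pm → clear.
Weather Roundup: ends 8:53pm at or before Traffic Block starts 10:15pm → clear.
Sports Segment: ends 10:10pm at or before Traffic Block starts 10:15pm → clear.
Interview Segment: ends 9:49pm at or before Traffic Block starts 10:15pm → clear.
News Spot: ends 10:03pm at or before Traffic Block starts 10:15pm → clear.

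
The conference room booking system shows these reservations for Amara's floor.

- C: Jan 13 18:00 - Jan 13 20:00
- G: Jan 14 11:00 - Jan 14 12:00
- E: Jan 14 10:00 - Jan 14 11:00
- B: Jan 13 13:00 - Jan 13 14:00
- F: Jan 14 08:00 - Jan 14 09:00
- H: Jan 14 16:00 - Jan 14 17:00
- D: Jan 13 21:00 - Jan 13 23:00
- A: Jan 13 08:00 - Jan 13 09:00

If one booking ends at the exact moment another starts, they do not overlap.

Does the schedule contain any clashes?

No

Sorted by start: A, B, C, D, F, E, G, H.
B starts after A ends, so nothing later overlaps A either.
C starts after B ends, so nothing later overlaps B either.
D starts after C ends, so nothing later overlaps C either.
F starts after D ends, so nothing later overlaps D either.
E starts after F ends, so nothing later overlaps F either.
G starts exactly when E ends (back-to-back, no overlap), so nothing later overlaps E either.
H starts after G ends.
Every pair is clear; the schedule has no overlaps.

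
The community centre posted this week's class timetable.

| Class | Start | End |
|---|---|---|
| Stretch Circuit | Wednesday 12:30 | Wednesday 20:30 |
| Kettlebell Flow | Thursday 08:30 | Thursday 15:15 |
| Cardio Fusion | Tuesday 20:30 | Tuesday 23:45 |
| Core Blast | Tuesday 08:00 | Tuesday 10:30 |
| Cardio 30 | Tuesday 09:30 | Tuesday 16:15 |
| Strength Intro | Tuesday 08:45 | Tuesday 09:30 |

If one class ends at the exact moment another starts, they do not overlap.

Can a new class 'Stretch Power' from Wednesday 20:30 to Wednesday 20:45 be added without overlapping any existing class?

Yes — the slot is free

Core Blast: ends Tuesday 10:30 at or before Stretch Power starts Wednesday 20:30 → clear.
Strength Intro: ends Tuesday 09:30 at or before Stretch Power starts Wednesday 20:30 → clear.
Cardio 30: ends Tuesday 16:15 at or before Stretch Power starts Wednesday 20:30 → clear.
Cardio Fusion: ends Tuesday 23:45 at or before Stretch Power starts Wednesday 20:30 → clear.
Stretch Circuit: ends Wednesday 20:30 at or before Stretch Power starts Wednesday 20:30 → clear.
Kettlebell Flow: starts Thursday 08:30 at or after Stretch Power ends Wednesday 20:45 → clear.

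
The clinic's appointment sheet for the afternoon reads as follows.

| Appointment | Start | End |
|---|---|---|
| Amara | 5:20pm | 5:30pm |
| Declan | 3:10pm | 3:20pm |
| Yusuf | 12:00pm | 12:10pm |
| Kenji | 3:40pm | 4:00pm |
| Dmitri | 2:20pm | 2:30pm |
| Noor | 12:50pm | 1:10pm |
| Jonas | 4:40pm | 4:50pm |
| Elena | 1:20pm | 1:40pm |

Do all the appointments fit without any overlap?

Yes

Sorted by start: Yusuf, Noor, Elena, Dmitri, Declan, Kenji, Jonas, Amara.
Noor starts after Yusuf ends; Yusuf is clear from here.
Elena starts after Noor ends; Noor is clear from here.
Dmitri starts after Elena ends; Elena is clear from here.
Declan starts after Dmitri ends; Dmitri is clear from here.
Kenji starts after Declan ends; Declan is clear from here.
Jonas starts after Kenji ends; Kenji is clear from here.
Amara starts after Jonas ends.
Every pair is clear; the schedule has no overlaps.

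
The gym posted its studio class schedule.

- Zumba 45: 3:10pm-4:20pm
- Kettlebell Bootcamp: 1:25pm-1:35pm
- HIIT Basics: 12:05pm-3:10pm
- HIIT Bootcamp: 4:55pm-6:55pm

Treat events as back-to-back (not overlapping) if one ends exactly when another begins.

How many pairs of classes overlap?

1

Sorted by start: HIIT Basics, Kettlebell Bootcamp, Zumba 45, HIIT Bootcamp.
Kettlebell Bootcamp starts before HIIT Basics ends → HIIT Basics and Kettlebell Bootcamp overlap.
Zumba 45 starts exactly when HIIT Basics ends (back-to-back, no overlap), so nothing later overlaps HIIT Basics either.
Zumba 45 starts after Kettlebell Bootcamp ends, so nothing later overlaps Kettlebell Bootcamp either.
HIIT Bootcamp starts after Zumba 45 ends.
Overlapping pairs: HIIT Basics & Kettlebell Bootcamp — 1 in total.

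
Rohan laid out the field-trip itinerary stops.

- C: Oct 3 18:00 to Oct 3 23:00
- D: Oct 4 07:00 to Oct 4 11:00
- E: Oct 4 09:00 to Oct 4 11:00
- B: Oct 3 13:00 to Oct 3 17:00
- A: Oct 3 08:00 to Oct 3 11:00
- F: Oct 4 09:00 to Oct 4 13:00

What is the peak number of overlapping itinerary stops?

3

Walk through starts and ends in time order (an end at T is processed before a start at T):
Oct 3 08:00 start A → 1
Oct 3 11:00 end A → 0
Oct 3 13:00 start B → 1
Oct 3 17:00 end B → 0
Oct 3 18:00 start C → 1
Oct 3 23:00 end C → 0
Oct 4 07:00 start D → 1
Oct 4 09:00 start E → 2
Oct 4 09:00 start F → 3
Oct 4 11:00 end D → 2
Oct 4 11:00 end E → 1
Oct 4 13:00 end F → 0
Peak is 3, at Oct 4 09:00 (D, E, F).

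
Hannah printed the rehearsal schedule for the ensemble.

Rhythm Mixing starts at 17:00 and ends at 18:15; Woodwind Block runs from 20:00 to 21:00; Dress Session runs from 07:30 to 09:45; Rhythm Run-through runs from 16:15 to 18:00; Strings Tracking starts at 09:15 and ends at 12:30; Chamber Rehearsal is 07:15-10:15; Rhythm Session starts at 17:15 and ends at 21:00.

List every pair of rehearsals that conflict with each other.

Two intervals overlap when each starts before the other ends.
Sorted by start: Chamber Rehearsal, Dress Session, Strings Tracking, Rhythm Run-through, Rhythm Mixing, Rhythm Session, Woodwind Block.
Dress Session starts before Chamber Rehearsal ends → Chamber Rehearsal and Dress Session overlap.
Strings Tracking starts before Chamber Rehearsal ends → Chamber Rehearsal and Strings Tracking overlap.
Rhythm Run-through starts after Chamber Rehearsal ends, so Chamber Rehearsal has no further overlaps.
Strings Tracking starts before Dress Session ends → Dress Session and Strings Tracking overlap.
Rhythm Run-through starts after Dress Session ends, so Dress Session has no further overlaps.
Rhythm Run-through starts after Strings Tracking ends, so Strings Tracking has no further overlaps.
Rhythm Mixing starts before Rhythm Run-through ends → Rhythm Run-through and Rhythm Mixing overlap.
Rhythm Session starts before Rhythm Run-through ends → Rhythm Run-through and Rhythm Session overlap.
Woodwind Block starts after Rhythm Run-through ends.
Rhythm Session starts before Rhythm Mixing ends → Rhythm Mixing and Rhythm Session overlap.
Woodwind Block starts after Rhythm Mixing ends.
Woodwind Block starts before Rhythm Session ends → Rhythm Session and Woodwind Block overlap.

Chamber Rehearsal & Dress Session, Chamber Rehearsal & Strings Tracking, Dress Session & Strings Tracking, Rhythm Mixing & Rhythm Run-through, Rhythm Mixing & Rhythm Session, Rhythm Run-through & Rhythm Session, Rhythm Session & Woodwind Block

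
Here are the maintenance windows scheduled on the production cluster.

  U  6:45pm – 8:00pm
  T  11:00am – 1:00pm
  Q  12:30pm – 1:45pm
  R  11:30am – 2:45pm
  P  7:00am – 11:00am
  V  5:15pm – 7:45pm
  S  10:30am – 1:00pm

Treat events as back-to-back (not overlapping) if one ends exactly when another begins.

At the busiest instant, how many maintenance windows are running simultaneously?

Sweep the timeline, counting +1 at each start and −1 at each end (ends before starts at a tie):
7:00am start P → 1
10:30am start S → 2
11:00am end P → 1
11:00am start T → 2
11:30am start R → 3
12:30pm start Q → 4
1:00pm end S → 3
1:00pm end T → 2
1:45pm end Q → 1
2:45pm end R → 0
5:15pm start V → 1
6:45pm start U → 2
7:45pm end V → 1
8:00pm end U → 0
Peak is 4, at 12:30pm (Q, R, S, T).

4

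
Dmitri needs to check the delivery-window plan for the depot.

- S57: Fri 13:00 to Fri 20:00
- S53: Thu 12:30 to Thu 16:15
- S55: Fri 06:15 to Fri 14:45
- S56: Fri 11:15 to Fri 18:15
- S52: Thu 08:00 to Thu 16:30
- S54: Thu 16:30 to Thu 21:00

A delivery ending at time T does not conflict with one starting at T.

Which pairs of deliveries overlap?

S52 & S53, S55 & S56, S55 & S57, S56 & S57

Check each pair: they overlap iff neither finishes before the other starts.
Sorted by start: S52, S53, S54, S55, S56, S57.
S53 starts before S52 ends → S52 and S53 overlap.
S54 starts exactly when S52 ends (back-to-back, no overlap) — done with S52.
S54 starts after S53 ends — done with S53.
S55 starts after S54 ends — done with S54.
S56 starts before S55 ends → S55 and S56 overlap.
S57 starts before S55 ends → S55 and S57 overlap.
S57 starts before S56 ends → S56 and S57 overlap.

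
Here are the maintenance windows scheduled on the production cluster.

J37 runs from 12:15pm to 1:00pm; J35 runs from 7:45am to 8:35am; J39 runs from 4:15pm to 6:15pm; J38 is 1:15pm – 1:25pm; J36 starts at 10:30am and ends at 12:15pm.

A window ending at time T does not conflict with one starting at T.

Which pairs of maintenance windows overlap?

no conflicts

Sorted by start: J35, J36, J37, J38, J39.
J36 starts after J35 ends, so J35 has no further overlaps.
J37 starts exactly when J36 ends (back-to-back, no overlap), so J36 has no further overlaps.
J38 starts after J37 ends, so J37 has no further overlaps.
J39 starts after J38 ends.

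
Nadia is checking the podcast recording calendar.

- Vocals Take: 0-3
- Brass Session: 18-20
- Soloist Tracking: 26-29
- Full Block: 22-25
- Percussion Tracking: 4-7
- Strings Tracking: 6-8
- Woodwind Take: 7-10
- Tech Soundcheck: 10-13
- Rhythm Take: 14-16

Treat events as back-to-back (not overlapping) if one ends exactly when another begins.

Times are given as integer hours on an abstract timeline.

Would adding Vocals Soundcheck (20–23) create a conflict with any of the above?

Yes — it overlaps Full Block

Vocals Take: ends 3 at or before Vocals Soundcheck starts 20 → clear.
Percussion Tracking: ends 7 at or before Vocals Soundcheck starts 20 → clear.
Strings Tracking: ends 8 at or before Vocals Soundcheck starts 20 → clear.
Woodwind Take: ends 10 at or before Vocals Soundcheck starts 20 → clear.
Tech Soundcheck: ends 13 at or before Vocals Soundcheck starts 20 → clear.
Rhythm Take: ends 16 at or before Vocals Soundcheck starts 20 → clear.
Brass Session: ends 20 at or before Vocals Soundcheck starts 20 → clear.
Full Block: starts 22 before Vocals Soundcheck ends 23, and ends 25 after Vocals Soundcheck starts 20 → overlap.
Soloist Tracking: starts 26 at or after Vocals Soundcheck ends 23 → clear.
Vocals Soundcheck overlaps Full Block.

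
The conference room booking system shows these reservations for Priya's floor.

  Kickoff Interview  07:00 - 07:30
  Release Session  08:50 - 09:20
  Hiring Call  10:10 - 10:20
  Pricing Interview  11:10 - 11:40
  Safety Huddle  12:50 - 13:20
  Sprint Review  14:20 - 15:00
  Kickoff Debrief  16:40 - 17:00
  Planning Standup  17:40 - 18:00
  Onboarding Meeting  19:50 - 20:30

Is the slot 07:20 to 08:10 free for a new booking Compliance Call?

No — it overlaps Kickoff Interview

Kickoff Interview: starts 07:00 before Compliance Call ends 08:10, and ends 07:30 after Compliance Call starts 07:20 → overlap.
Release Session: starts 08:50 at or after Compliance Call ends 08:10 → clear.
Hiring Call: starts 10:10 at or after Compliance Call ends 08:10 → clear.
Pricing Interview: starts 11:10 at or after Compliance Call ends 08:10 → clear.
Safety Huddle: starts 12:50 at or after Compliance Call ends 08:10 → clear.
Sprint Review: starts 14:20 at or after Compliance Call ends 08:10 → clear.
Kickoff Debrief: starts 16:40 at or after Compliance Call ends 08:10 → clear.
Planning Standup: starts 17:40 at or after Compliance Call ends 08:10 → clear.
Onboarding Meeting: starts 19:50 at or after Compliance Call ends 08:10 → clear.
Compliance Call overlaps Kickoff Interview.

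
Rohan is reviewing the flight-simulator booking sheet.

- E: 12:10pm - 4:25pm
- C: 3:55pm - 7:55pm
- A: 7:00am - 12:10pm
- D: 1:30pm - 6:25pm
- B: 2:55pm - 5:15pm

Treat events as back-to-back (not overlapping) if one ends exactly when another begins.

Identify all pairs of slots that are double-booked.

Check each pair: they overlap iff neither finishes before the other starts.
Sorted by start: A, E, D, B, C.
E starts exactly when A ends (back-to-back, no overlap), so A has no further overlaps.
D starts before E ends → E and D overlap.
B starts before E ends → E and B overlap.
C starts before E ends → E and C overlap.
B starts before D ends → D and B overlap.
C starts before D ends → D and C overlap.
C starts before B ends → B and C overlap.

B & C, B & D, B & E, C & D, C & E, D & E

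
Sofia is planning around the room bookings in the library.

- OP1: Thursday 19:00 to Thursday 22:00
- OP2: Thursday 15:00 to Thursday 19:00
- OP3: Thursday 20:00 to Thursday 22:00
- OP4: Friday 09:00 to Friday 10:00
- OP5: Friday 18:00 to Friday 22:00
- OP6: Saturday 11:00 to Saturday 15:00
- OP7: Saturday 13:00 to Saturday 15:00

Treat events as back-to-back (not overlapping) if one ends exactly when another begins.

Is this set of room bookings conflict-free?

Sorted by start: OP2, OP1, OP3, OP4, OP5, OP6, OP7.
OP1 starts exactly when OP2 ends (back-to-back, no overlap), so OP2 has no further overlaps.
OP3 starts before OP1 ends → OP1 and OP3 overlap.
That's a conflict, so the schedule is not conflict-free.

No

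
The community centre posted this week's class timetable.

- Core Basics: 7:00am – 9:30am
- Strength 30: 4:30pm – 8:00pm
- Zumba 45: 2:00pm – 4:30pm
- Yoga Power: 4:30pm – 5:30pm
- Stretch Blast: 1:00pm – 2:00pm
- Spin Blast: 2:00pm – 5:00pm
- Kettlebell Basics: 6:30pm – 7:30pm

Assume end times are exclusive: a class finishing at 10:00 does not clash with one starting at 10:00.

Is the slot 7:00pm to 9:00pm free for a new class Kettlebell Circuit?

No — it overlaps Kettlebell Basics, Strength 30

Core Basics: ends 9:30am at or before Kettlebell Circuit starts 7:00pm → clear.
Stretch Blast: ends 2:00pm at or before Kettlebell Circuit starts 7:00pm → clear.
Spin Blast: ends 5:00pm at or before Kettlebell Circuit starts 7:00pm → clear.
Zumba 45: ends 4:30pm at or before Kettlebell Circuit starts 7:00pm → clear.
Yoga Power: ends 5:30pm at or before Kettlebell Circuit starts 7:00pm → clear.
Strength 30: starts 4:30pm before Kettlebell Circuit ends 9:00pm, and ends 8:00pm after Kettlebell Circuit starts 7:00pm → overlap.
Kettlebell Basics: starts 6:30pm before Kettlebell Circuit ends 9:00pm, and ends 7:30pm after Kettlebell Circuit starts 7:00pm → overlap.
Kettlebell Circuit overlaps Strength 30, Kettlebell Basics.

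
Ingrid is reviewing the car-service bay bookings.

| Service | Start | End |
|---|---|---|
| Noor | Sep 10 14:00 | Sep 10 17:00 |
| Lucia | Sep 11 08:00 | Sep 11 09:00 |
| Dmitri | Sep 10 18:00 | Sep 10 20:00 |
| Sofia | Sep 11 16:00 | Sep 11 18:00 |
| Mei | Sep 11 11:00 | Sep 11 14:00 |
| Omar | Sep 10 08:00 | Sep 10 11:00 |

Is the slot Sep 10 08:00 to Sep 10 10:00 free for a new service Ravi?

Omar: starts Sep 10 08:00 before Ravi ends Sep 10 10:00, and ends Sep 10 11:00 after Ravi starts Sep 10 08:00 → overlap.
Noor: starts Sep 10 14:00 at or after Ravi ends Sep 10 10:00 → clear.
Dmitri: starts Sep 10 18:00 at or after Ravi ends Sep 10 10:00 → clear.
Lucia: starts Sep 11 08:00 at or after Ravi ends Sep 10 10:00 → clear.
Mei: starts Sep 11 11:00 at or after Ravi ends Sep 10 10:00 → clear.
Sofia: starts Sep 11 16:00 at or after Ravi ends Sep 10 10:00 → clear.
Ravi overlaps Omar.

No — it overlaps Omar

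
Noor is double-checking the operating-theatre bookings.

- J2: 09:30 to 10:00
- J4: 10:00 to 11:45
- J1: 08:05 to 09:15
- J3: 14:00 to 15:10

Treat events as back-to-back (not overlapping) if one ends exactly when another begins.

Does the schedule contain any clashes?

No

Two intervals overlap when each starts before the other ends.
Sorted by start: J1, J2, J4, J3.
J2 starts after J1 ends; J1 is clear from here.
J4 starts exactly when J2 ends (back-to-back, no overlap); J2 is clear from here.
J3 starts after J4 ends.
Every pair is clear; the schedule has no overlaps.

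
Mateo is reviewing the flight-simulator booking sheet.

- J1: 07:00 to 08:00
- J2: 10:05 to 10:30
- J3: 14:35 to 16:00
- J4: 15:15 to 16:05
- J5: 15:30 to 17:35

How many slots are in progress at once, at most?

3

Sweep the timeline, counting +1 at each start and −1 at each end (ends before starts at a tie):
07:00 start J1 → 1
08:00 end J1 → 0
10:05 start J2 → 1
10:30 end J2 → 0
14:35 start J3 → 1
15:15 start J4 → 2
15:30 start J5 → 3
16:00 end J3 → 2
16:05 end J4 → 1
17:35 end J5 → 0
Peak is 3, at 15:30 (J3, J4, J5).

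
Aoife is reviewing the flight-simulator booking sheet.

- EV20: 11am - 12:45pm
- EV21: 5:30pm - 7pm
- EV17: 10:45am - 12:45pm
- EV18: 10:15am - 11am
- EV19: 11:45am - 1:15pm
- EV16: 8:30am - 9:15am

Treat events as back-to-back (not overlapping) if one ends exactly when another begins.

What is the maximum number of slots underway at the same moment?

3

Sort all start/end points and keep a running count:
8:30am start EV16 → 1
9:15am end EV16 → 0
10:15am start EV18 → 1
10:45am start EV17 → 2
11am end EV18 → 1
11am start EV20 → 2
11:45am start EV19 → 3
12:45pm end EV17 → 2
12:45pm end EV20 → 1
1:15pm end EV19 → 0
5:30pm start EV21 → 1
7pm end EV21 → 0
Peak is 3, at 11:45am (EV17, EV19, EV20).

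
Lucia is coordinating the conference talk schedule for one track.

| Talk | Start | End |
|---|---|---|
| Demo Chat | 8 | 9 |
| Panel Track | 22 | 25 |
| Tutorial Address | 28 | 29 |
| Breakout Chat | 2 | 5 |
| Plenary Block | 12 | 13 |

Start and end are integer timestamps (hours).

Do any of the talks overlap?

Sorted by start: Breakout Chat, Demo Chat, Plenary Block, Panel Track, Tutorial Address.
Demo Chat starts after Breakout Chat ends, so Breakout Chat has no further overlaps.
Plenary Block starts after Demo Chat ends, so Demo Chat has no further overlaps.
Panel Track starts after Plenary Block ends, so Plenary Block has no further overlaps.
Tutorial Address starts after Panel Track ends.
Every pair is clear; the schedule has no overlaps.

No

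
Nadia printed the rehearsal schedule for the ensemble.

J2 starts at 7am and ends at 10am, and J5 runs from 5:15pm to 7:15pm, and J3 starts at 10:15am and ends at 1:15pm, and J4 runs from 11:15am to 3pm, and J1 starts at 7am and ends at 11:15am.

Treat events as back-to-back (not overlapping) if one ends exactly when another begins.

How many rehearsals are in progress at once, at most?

2

Sweep the timeline, counting +1 at each start and −1 at each end (ends before starts at a tie):
7am start J1 → 1
7am start J2 → 2
10am end J2 → 1
10:15am start J3 → 2
11:15am end J1 → 1
11:15am start J4 → 2
1:15pm end J3 → 1
3pm end J4 → 0
5:15pm start J5 → 1
7:15pm end J5 → 0
Peak is 2, at 7am (J1, J2).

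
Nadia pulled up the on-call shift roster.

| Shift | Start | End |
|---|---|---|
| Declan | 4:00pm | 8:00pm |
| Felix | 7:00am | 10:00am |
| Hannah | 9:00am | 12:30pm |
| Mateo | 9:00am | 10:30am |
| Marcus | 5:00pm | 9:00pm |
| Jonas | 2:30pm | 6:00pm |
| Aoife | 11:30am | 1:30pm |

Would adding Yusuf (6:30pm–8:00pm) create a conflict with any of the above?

Yes — it overlaps Declan, Marcus

Felix: ends 10:00am at or before Yusuf starts 6:30pm → clear.
Mateo: ends 10:30am at or before Yusuf starts 6:30pm → clear.
Hannah: ends 12:30pm at or before Yusuf starts 6:30pm → clear.
Aoife: ends 1:30pm at or before Yusuf starts 6:30pm → clear.
Jonas: ends 6:00pm at or before Yusuf starts 6:30pm → clear.
Declan: starts 4:00pm before Yusuf ends 8:00pm, and ends 8:00pm after Yusuf starts 6:30pm → overlap.
Marcus: starts 5:00pm before Yusuf ends 8:00pm, and ends 9:00pm after Yusuf starts 6:30pm → overlap.
Yusuf overlaps Declan, Marcus.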